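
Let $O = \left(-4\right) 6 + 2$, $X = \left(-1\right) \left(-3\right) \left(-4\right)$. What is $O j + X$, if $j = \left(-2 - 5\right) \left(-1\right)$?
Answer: $-166$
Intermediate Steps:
$X = -12$ ($X = 3 \left(-4\right) = -12$)
$j = 7$ ($j = \left(-7\right) \left(-1\right) = 7$)
$O = -22$ ($O = -24 + 2 = -22$)
$O j + X = \left(-22\right) 7 - 12 = -154 - 12 = -166$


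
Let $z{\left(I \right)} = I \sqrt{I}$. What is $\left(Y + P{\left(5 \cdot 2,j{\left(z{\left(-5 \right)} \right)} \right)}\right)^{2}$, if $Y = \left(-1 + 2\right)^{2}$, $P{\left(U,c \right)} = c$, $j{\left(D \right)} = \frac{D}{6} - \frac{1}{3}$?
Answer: $\frac{\left(4 - 5 i \sqrt{5}\right)^{2}}{36} \approx -3.0278 - 2.4845 i$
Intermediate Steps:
$z{\left(I \right)} = I^{\frac{3}{2}}$
$j{\left(D \right)} = - \frac{1}{3} + \frac{D}{6}$ ($j{\left(D \right)} = D \frac{1}{6} - \frac{1}{3} = \frac{D}{6} - \frac{1}{3} = - \frac{1}{3} + \frac{D}{6}$)
$Y = 1$ ($Y = 1^{2} = 1$)
$\left(Y + P{\left(5 \cdot 2,j{\left(z{\left(-5 \right)} \right)} \right)}\right)^{2} = \left(1 - \left(\frac{1}{3} - \frac{\left(-5\right)^{\frac{3}{2}}}{6}\right)\right)^{2} = \left(1 - \left(\frac{1}{3} - \frac{\left(-5\right) i \sqrt{5}}{6}\right)\right)^{2} = \left(1 - \left(\frac{1}{3} + \frac{5 i \sqrt{5}}{6}\right)\right)^{2} = \left(\frac{2}{3} - \frac{5 i \sqrt{5}}{6}\right)^{2}$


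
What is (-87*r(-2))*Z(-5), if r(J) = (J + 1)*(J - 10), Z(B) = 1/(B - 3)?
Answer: 261/2 ≈ 130.50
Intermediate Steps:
Z(B) = 1/(-3 + B)
r(J) = (1 + J)*(-10 + J)
(-87*r(-2))*Z(-5) = (-87*(-10 + (-2)² - 9*(-2)))/(-3 - 5) = -87*(-10 + 4 + 18)/(-8) = -87*12*(-⅛) = -1044*(-⅛) = 261/2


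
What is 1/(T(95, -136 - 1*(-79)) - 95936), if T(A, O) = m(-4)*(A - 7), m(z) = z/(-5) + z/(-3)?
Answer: -15/1436224 ≈ -1.0444e-5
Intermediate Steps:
m(z) = -8*z/15 (m(z) = z*(-⅕) + z*(-⅓) = -z/5 - z/3 = -8*z/15)
T(A, O) = -224/15 + 32*A/15 (T(A, O) = (-8/15*(-4))*(A - 7) = 32*(-7 + A)/15 = -224/15 + 32*A/15)
1/(T(95, -136 - 1*(-79)) - 95936) = 1/((-224/15 + (32/15)*95) - 95936) = 1/((-224/15 + 608/3) - 95936) = 1/(2816/15 - 95936) = 1/(-1436224/15) = -15/1436224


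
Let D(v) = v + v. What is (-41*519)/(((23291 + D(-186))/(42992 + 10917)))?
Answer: -27978771/559 ≈ -50051.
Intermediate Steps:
D(v) = 2*v
(-41*519)/(((23291 + D(-186))/(42992 + 10917))) = (-41*519)/(((23291 + 2*(-186))/(42992 + 10917))) = -21279*53909/(23291 - 372) = -21279/(22919*(1/53909)) = -21279/22919/53909 = -21279*53909/22919 = -27978771/559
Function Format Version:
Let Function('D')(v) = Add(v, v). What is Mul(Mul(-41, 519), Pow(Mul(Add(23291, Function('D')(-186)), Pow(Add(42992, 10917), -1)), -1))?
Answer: Rational(-27978771, 559) ≈ -50051.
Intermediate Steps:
Function('D')(v) = Mul(2, v)
Mul(Mul(-41, 519), Pow(Mul(Add(23291, Function('D')(-186)), Pow(Add(42992, 10917), -1)), -1)) = Mul(Mul(-41, 519), Pow(Mul(Add(23291, Mul(2, -186)), Pow(Add(42992, 10917), -1)), -1)) = Mul(-21279, Pow(Mul(Add(23291, -372), Pow(53909, -1)), -1)) = Mul(-21279, Pow(Mul(22919, Rational(1, 53909)), -1)) = Mul(-21279, Pow(Rational(22919, 53909), -1)) = Mul(-21279, Rational(53909, 22919)) = Rational(-27978771, 559)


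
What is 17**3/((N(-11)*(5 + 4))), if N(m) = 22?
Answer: 4913/198 ≈ 24.813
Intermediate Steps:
17**3/((N(-11)*(5 + 4))) = 17**3/((22*(5 + 4))) = 4913/((22*9)) = 4913/198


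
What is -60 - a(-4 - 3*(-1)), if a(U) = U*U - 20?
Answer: -41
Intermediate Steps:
a(U) = -20 + U**2 (a(U) = U**2 - 20 = -20 + U**2)
-60 - a(-4 - 3*(-1)) = -60 - (-20 + (-4 - 3*(-1))**2) = -60 - (-20 + (-4 + 3)**2) = -60 - (-20 + (-1)**2) = -60 - (-20 + 1) = -60 - 1*(-19) = -60 + 19 = -41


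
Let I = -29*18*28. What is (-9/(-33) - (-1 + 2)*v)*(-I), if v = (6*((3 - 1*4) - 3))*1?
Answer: 3902472/11 ≈ 3.5477e+5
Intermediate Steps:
I = -14616 (I = -522*28 = -14616)
v = -24 (v = (6*((3 - 4) - 3))*1 = (6*(-1 - 3))*1 = (6*(-4))*1 = -24*1 = -24)
(-9/(-33) - (-1 + 2)*v)*(-I) = (-9/(-33) - (-1 + 2)*(-24))*(-1*(-14616)) = (-9*(-1/33) - (-24))*14616 = (3/11 - 1*(-24))*14616 = (3/11 + 24)*14616 = (267/11)*14616 = 3902472/11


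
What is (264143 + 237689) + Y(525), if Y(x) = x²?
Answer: 777457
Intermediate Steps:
(264143 + 237689) + Y(525) = (264143 + 237689) + 525² = 501832 + 275625 = 777457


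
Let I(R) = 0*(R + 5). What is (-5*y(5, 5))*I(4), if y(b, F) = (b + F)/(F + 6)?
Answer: 0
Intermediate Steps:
I(R) = 0 (I(R) = 0*(5 + R) = 0)
y(b, F) = (F + b)/(6 + F)
(-5*y(5, 5))*I(4) = -5*(5 + 5)/(6 + 5)*0 = -5*10/11*0 = -50/11*0 = 0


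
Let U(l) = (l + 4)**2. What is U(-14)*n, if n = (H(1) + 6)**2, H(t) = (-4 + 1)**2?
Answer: 22500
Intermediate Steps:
H(t) = 9 (H(t) = (-3)**2 = 9)
U(l) = (4 + l)**2
n = 225 (n = (9 + 6)**2 = 15**2 = 225)
U(-14)*n = (4 - 14)**2*225 = (-10)**2*225 = 100*225 = 22500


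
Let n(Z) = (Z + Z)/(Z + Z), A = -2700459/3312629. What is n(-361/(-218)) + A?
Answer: 612170/3312629 ≈ 0.18480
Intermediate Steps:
A = -2700459/3312629 (A = -2700459*1/3312629 = -2700459/3312629 ≈ -0.81520)
n(Z) = 1 (n(Z) = (2*Z)/((2*Z)) = (2*Z)*(1/(2*Z)) = 1)
n(-361/(-218)) + A = 1 - 2700459/3312629 = 612170/3312629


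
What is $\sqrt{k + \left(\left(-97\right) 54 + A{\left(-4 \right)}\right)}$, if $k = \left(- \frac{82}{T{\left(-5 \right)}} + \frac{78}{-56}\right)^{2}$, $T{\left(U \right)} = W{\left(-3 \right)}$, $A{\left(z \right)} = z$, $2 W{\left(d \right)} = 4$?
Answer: $\frac{i \sqrt{2700759}}{28} \approx 58.693 i$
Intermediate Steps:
$W{\left(d \right)} = 2$ ($W{\left(d \right)} = \frac{1}{2} \cdot 4 = 2$)
$T{\left(U \right)} = 2$
$k = \frac{1408969}{784}$ ($k = \left(- \frac{82}{2} + \frac{78}{-56}\right)^{2} = \left(\left(-82\right) \frac{1}{2} + 78 \left(- \frac{1}{56}\right)\right)^{2} = \left(-41 - \frac{39}{28}\right)^{2} = \left(- \frac{1187}{28}\right)^{2} = \frac{1408969}{784} \approx 1797.2$)
$\sqrt{k + \left(\left(-97\right) 54 + A{\left(-4 \right)}\right)} = \sqrt{\frac{1408969}{784} - 5242} = \sqrt{- \frac{2700759}{784}} = \frac{i \sqrt{2700759}}{28}$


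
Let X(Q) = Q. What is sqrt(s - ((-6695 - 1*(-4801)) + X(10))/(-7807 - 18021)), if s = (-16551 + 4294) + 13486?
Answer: sqrt(51237470174)/6457 ≈ 35.056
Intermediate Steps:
s = 1229 (s = -12257 + 13486 = 1229)
sqrt(s - ((-6695 - 1*(-4801)) + X(10))/(-7807 - 18021)) = sqrt(1229 - ((-6695 - 1*(-4801)) + 10)/(-7807 - 18021)) = sqrt(1229 - ((-6695 + 4801) + 10)/(-25828)) = sqrt(1229 - (-1894 + 10)*(-1)/25828) = sqrt(1229 - (-1884)*(-1)/25828) = sqrt(1229 - 1*471/6457) = sqrt(1229 - 471/6457) = sqrt(7935182/6457) = sqrt(51237470174)/6457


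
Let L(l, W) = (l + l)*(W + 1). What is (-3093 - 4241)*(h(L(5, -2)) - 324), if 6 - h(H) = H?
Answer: 2258872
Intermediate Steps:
L(l, W) = 2*l*(1 + W) (L(l, W) = (2*l)*(1 + W) = 2*l*(1 + W))
h(H) = 6 - H
(-3093 - 4241)*(h(L(5, -2)) - 324) = (-3093 - 4241)*((6 - 2*5*(1 - 2)) - 324) = -7334*((6 - 2*5*(-1)) - 324) = -7334*((6 - 1*(-10)) - 324) = -7334*((6 + 10) - 324) = -7334*(16 - 324) = -7334*(-308) = 2258872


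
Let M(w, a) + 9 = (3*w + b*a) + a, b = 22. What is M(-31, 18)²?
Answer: 97344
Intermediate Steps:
M(w, a) = -9 + 3*w + 23*a (M(w, a) = -9 + ((3*w + 22*a) + a) = -9 + (3*w + 23*a) = -9 + 3*w + 23*a)
M(-31, 18)² = (-9 + 3*(-31) + 23*18)² = (-9 - 93 + 414)² = 312² = 97344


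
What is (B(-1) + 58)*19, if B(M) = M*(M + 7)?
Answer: 988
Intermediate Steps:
B(M) = M*(7 + M)
(B(-1) + 58)*19 = (-(7 - 1) + 58)*19 = (-1*6 + 58)*19 = (-6 + 58)*19 = 52*19 = 988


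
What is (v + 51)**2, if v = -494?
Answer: 196249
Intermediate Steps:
(v + 51)**2 = (-494 + 51)**2 = (-443)**2 = 196249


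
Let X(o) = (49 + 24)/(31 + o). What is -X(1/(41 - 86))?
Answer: -3285/1394 ≈ -2.3565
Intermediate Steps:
X(o) = 73/(31 + o)
-X(1/(41 - 86)) = -73/(31 + 1/(41 - 86)) = -73/(31 + 1/(-45)) = -73/(31 - 1/45) = -73/1394/45 = -73*45/1394 = -1*3285/1394 = -3285/1394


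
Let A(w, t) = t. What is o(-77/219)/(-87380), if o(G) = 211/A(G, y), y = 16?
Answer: -211/1398080 ≈ -0.00015092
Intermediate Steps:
o(G) = 211/16
o(-77/219)/(-87380) = (211/16)/(-87380) = (211/16)*(-1/87380) = -211/1398080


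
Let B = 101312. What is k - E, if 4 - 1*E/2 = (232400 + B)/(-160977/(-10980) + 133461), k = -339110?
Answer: -165663794237602/488520919 ≈ -3.3911e+5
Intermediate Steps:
E = 1465395512/488520919 (E = 8 - 2*(232400 + 101312)/(-160977/(-10980) + 133461) = 8 - 667424/(-160977*(-1/10980) + 133461) = 8 - 667424/(53659/3660 + 133461) = 8 - 667424/488520919/3660 = 8 - 667424*3660/488520919 = 8 - 2*1221385920/488520919 = 8 - 2442771840/488520919 = 1465395512/488520919 ≈ 2.9997)
k - E = -339110 - 1*1465395512/488520919 = -339110 - 1465395512/488520919 = -165663794237602/488520919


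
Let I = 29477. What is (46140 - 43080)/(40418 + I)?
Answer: 612/13979 ≈ 0.043780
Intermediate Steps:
(46140 - 43080)/(40418 + I) = (46140 - 43080)/(40418 + 29477) = 3060/69895 = 3060*(1/69895) = 612/13979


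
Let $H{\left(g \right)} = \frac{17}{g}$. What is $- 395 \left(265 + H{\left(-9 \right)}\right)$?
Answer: $- \frac{935360}{9} \approx -1.0393 \cdot 10^{5}$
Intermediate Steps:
$- 395 \left(265 + H{\left(-9 \right)}\right) = - 395 \left(265 + \frac{17}{-9}\right) = - 395 \left(265 + 17 \left(- \frac{1}{9}\right)\right) = - 395 \left(265 - \frac{17}{9}\right) = \left(-395\right) \frac{2368}{9} = - \frac{935360}{9}$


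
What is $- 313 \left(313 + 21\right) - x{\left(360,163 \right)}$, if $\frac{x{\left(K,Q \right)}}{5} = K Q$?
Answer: $-397942$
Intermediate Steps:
$x{\left(K,Q \right)} = 5 K Q$
$- 313 \left(313 + 21\right) - x{\left(360,163 \right)} = - 313 \left(313 + 21\right) - 5 \cdot 360 \cdot 163 = \left(-313\right) 334 - 293400 = -104542 - 293400 = -397942$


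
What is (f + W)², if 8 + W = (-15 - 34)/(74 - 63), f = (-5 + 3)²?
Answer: 8649/121 ≈ 71.479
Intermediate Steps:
f = 4 (f = (-2)² = 4)
W = -137/11 (W = -8 + (-15 - 34)/(74 - 63) = -8 - 49/11 = -137/11 ≈ -12.455)
(f + W)² = (4 - 137/11)² = (-93/11)² = 8649/121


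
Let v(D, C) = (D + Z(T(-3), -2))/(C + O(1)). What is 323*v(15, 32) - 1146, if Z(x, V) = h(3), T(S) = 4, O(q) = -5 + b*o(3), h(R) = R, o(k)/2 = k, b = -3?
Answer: -500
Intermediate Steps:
o(k) = 2*k
O(q) = -23 (O(q) = -5 - 6*3 = -5 - 3*6 = -5 - 18 = -23)
Z(x, V) = 3
v(D, C) = (3 + D)/(-23 + C) (v(D, C) = (D + 3)/(C - 23) = (3 + D)/(-23 + C))
323*v(15, 32) - 1146 = 323*((3 + 15)/(-23 + 32)) - 1146 = 323*(18/9) - 1146 = 323*((⅑)*18) - 1146 = 323*2 - 1146 = 646 - 1146 = -500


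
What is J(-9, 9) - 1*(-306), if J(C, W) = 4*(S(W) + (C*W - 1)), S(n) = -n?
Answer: -58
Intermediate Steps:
J(C, W) = -4 - 4*W + 4*C*W (J(C, W) = 4*(-W + (C*W - 1)) = 4*(-W + (-1 + C*W)) = 4*(-1 - W + C*W) = -4 - 4*W + 4*C*W)
J(-9, 9) - 1*(-306) = (-4 - 4*9 + 4*(-9)*9) - 1*(-306) = (-4 - 36 - 324) + 306 = -364 + 306 = -58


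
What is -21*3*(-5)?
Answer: 315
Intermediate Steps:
-21*3*(-5) = -63*(-5) = 315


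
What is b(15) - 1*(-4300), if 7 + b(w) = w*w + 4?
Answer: 4522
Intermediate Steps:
b(w) = -3 + w² (b(w) = -7 + (w*w + 4) = -7 + (w² + 4) = -7 + (4 + w²) = -3 + w²)
b(15) - 1*(-4300) = (-3 + 15²) - 1*(-4300) = (-3 + 225) + 4300 = 222 + 4300 = 4522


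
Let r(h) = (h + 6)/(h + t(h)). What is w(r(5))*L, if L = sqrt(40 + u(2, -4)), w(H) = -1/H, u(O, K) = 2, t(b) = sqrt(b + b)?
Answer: sqrt(42)*(-5 - sqrt(10))/11 ≈ -4.8089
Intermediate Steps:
t(b) = sqrt(2)*sqrt(b) (t(b) = sqrt(2*b) = sqrt(2)*sqrt(b))
r(h) = (6 + h)/(h + sqrt(2)*sqrt(h)) (r(h) = (h + 6)/(h + sqrt(2)*sqrt(h)) = (6 + h)/(h + sqrt(2)*sqrt(h)))
L = sqrt(42) (L = sqrt(40 + 2) = sqrt(42) ≈ 6.4807)
w(r(5))*L = (-1/((6 + 5)/(5 + sqrt(2)*sqrt(5))))*sqrt(42) = (-1/(11/(5 + sqrt(10))))*sqrt(42) = (-(5/11 + sqrt(10)/11))*sqrt(42) = (-5/11 - sqrt(10)/11)*sqrt(42) = sqrt(42)*(-5/11 - sqrt(10)/11)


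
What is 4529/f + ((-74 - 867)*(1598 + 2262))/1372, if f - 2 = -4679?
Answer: -4248573452/1604211 ≈ -2648.4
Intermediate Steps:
f = -4677 (f = 2 - 4679 = -4677)
4529/f + ((-74 - 867)*(1598 + 2262))/1372 = 4529/(-4677) + ((-74 - 867)*(1598 + 2262))/1372 = 4529*(-1/4677) - 941*3860*(1/1372) = -4529/4677 - 3632260*1/1372 = -4529/4677 - 908065/343 = -4248573452/1604211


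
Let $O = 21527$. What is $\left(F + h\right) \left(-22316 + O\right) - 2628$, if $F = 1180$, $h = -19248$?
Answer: $14253024$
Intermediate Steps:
$\left(F + h\right) \left(-22316 + O\right) - 2628 = \left(1180 - 19248\right) \left(-22316 + 21527\right) - 2628 = \left(-18068\right) \left(-789\right) - 2628 = 14255652 - 2628 = 14253024$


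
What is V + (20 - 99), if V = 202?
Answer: 123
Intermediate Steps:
V + (20 - 99) = 202 + (20 - 99) = 202 - 79 = 123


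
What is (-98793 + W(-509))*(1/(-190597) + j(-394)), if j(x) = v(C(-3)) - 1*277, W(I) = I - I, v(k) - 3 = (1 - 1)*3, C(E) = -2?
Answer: 5159324040147/190597 ≈ 2.7069e+7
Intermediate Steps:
v(k) = 3 (v(k) = 3 + (1 - 1)*3 = 3 + 0*3 = 3 + 0 = 3)
W(I) = 0
j(x) = -274 (j(x) = 3 - 1*277 = 3 - 277 = -274)
(-98793 + W(-509))*(1/(-190597) + j(-394)) = (-98793 + 0)*(1/(-190597) - 274) = -98793*(-1/190597 - 274) = -98793*(-52223579/190597) = 5159324040147/190597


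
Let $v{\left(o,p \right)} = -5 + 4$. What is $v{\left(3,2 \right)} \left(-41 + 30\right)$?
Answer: $11$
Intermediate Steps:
$v{\left(o,p \right)} = -1$
$v{\left(3,2 \right)} \left(-41 + 30\right) = - (-41 + 30) = \left(-1\right) \left(-11\right) = 11$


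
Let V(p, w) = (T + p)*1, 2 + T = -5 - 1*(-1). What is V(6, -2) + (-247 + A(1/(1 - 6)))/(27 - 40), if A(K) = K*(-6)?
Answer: 1229/65 ≈ 18.908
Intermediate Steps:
T = -6 (T = -2 + (-5 - 1*(-1)) = -2 + (-5 + 1) = -2 - 4 = -6)
A(K) = -6*K
V(p, w) = -6 + p (V(p, w) = (-6 + p)*1 = -6 + p)
V(6, -2) + (-247 + A(1/(1 - 6)))/(27 - 40) = (-6 + 6) + (-247 - 6/(1 - 6))/(27 - 40) = 0 + (-247 - 6/(-5))/(-13) = 0 + (-247 - 6*(-⅕))*(-1/13) = 0 + (-247 + 6/5)*(-1/13) = 0 - 1229/5*(-1/13) = 0 + 1229/65 = 1229/65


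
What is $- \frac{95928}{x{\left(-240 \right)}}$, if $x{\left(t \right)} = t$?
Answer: $\frac{3997}{10} \approx 399.7$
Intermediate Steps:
$- \frac{95928}{x{\left(-240 \right)}} = - \frac{95928}{-240} = - \frac{95928 \left(-1\right)}{240} = \left(-1\right) \left(- \frac{3997}{10}\right) = \frac{3997}{10}$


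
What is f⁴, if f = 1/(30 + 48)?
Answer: 1/37015056 ≈ 2.7016e-8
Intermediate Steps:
f = 1/78 ≈ 0.012821
f⁴ = (1/78)⁴ = 1/37015056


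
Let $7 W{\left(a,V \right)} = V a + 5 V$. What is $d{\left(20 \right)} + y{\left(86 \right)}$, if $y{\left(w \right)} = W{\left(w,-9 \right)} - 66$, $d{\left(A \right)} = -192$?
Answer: $-375$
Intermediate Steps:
$W{\left(a,V \right)} = \frac{5 V}{7} + \frac{V a}{7}$ ($W{\left(a,V \right)} = \frac{V a + 5 V}{7} = \frac{5 V + V a}{7} = \frac{5 V}{7} + \frac{V a}{7}$)
$y{\left(w \right)} = - \frac{507}{7} - \frac{9 w}{7}$ ($y{\left(w \right)} = \frac{1}{7} \left(-9\right) \left(5 + w\right) - 66 = \left(- \frac{45}{7} - \frac{9 w}{7}\right) - 66 = - \frac{507}{7} - \frac{9 w}{7}$)
$d{\left(20 \right)} + y{\left(86 \right)} = -192 - 183 = -375$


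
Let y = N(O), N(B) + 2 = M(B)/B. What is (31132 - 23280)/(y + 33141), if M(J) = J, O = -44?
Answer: 1963/8285 ≈ 0.23693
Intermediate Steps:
N(B) = -1 (N(B) = -2 + B/B = -2 + 1 = -1)
y = -1
(31132 - 23280)/(y + 33141) = (31132 - 23280)/(-1 + 33141) = 7852/33140 = 7852*(1/33140) = 1963/8285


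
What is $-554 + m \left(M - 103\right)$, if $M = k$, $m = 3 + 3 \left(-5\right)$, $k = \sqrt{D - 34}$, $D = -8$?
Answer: $682 - 12 i \sqrt{42} \approx 682.0 - 77.769 i$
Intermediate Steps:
$k = i \sqrt{42}$ ($k = \sqrt{-8 - 34} = \sqrt{-42} = i \sqrt{42} \approx 6.4807 i$)
$m = -12$ ($m = 3 - 15 = -12$)
$M = i \sqrt{42} \approx 6.4807 i$
$-554 + m \left(M - 103\right) = -554 - 12 \left(i \sqrt{42} - 103\right) = -554 - 12 \left(-103 + i \sqrt{42}\right) = -554 + \left(1236 - 12 i \sqrt{42}\right) = 682 - 12 i \sqrt{42}$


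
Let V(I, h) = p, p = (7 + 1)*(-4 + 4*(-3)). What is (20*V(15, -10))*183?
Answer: -468480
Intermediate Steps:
p = -128 (p = 8*(-4 - 12) = 8*(-16) = -128)
V(I, h) = -128
(20*V(15, -10))*183 = (20*(-128))*183 = -2560*183 = -468480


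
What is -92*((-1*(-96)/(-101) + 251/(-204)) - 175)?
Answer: 83964605/5151 ≈ 16301.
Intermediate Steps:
-92*((-1*(-96)/(-101) + 251/(-204)) - 175) = -92*((96*(-1/101) + 251*(-1/204)) - 175) = -92*((-96/101 - 251/204) - 175) = -92*(-44935/20604 - 175) = -92*(-3650635/20604) = 83964605/5151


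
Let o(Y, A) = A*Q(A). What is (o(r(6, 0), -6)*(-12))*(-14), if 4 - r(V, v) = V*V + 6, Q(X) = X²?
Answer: -36288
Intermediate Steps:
r(V, v) = -2 - V² (r(V, v) = 4 - (V*V + 6) = 4 - (V² + 6) = 4 - (6 + V²) = 4 + (-6 - V²) = -2 - V²)
o(Y, A) = A³ (o(Y, A) = A*A² = A³)
(o(r(6, 0), -6)*(-12))*(-14) = ((-6)³*(-12))*(-14) = -216*(-12)*(-14) = 2592*(-14) = -36288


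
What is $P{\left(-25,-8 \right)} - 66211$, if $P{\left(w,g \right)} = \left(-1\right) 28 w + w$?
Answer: $-65536$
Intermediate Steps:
$P{\left(w,g \right)} = - 27 w$ ($P{\left(w,g \right)} = - 28 w + w = - 27 w$)
$P{\left(-25,-8 \right)} - 66211 = \left(-27\right) \left(-25\right) - 66211 = 675 - 66211 = -65536$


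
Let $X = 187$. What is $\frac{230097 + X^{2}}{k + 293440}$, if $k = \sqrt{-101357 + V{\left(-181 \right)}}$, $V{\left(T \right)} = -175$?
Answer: $\frac{19445241760}{21526783783} - \frac{132533 i \sqrt{25383}}{21526783783} \approx 0.9033 - 0.00098088 i$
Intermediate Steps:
$k = 2 i \sqrt{25383}$ ($k = \sqrt{-101357 - 175} = \sqrt{-101532} = 2 i \sqrt{25383} \approx 318.64 i$)
$\frac{230097 + X^{2}}{k + 293440} = \frac{230097 + 187^{2}}{2 i \sqrt{25383} + 293440} = \frac{230097 + 34969}{293440 + 2 i \sqrt{25383}} = \frac{265066}{293440 + 2 i \sqrt{25383}}$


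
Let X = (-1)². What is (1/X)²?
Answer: 1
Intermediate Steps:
X = 1
(1/X)² = (1/1)² = 1² = 1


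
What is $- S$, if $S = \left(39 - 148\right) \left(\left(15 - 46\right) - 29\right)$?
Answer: $-6540$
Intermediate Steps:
$S = 6540$ ($S = - 109 \left(-31 - 29\right) = \left(-109\right) \left(-60\right) = 6540$)
$- S = \left(-1\right) 6540 = -6540$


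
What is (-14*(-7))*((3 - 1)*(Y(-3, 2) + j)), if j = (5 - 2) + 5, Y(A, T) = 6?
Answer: 2744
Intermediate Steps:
j = 8 (j = 3 + 5 = 8)
(-14*(-7))*((3 - 1)*(Y(-3, 2) + j)) = (-14*(-7))*((3 - 1)*(6 + 8)) = 98*(2*14) = 98*28 = 2744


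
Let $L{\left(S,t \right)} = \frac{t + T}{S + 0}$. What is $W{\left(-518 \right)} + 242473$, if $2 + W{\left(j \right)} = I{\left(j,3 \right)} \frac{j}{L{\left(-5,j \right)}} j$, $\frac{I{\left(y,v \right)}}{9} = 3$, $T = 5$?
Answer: $\frac{5948569}{19} \approx 3.1308 \cdot 10^{5}$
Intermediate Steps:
$L{\left(S,t \right)} = \frac{5 + t}{S}$ ($L{\left(S,t \right)} = \frac{t + 5}{S + 0} = \frac{5 + t}{S}$)
$I{\left(y,v \right)} = 27$ ($I{\left(y,v \right)} = 9 \cdot 3 = 27$)
$W{\left(j \right)} = -2 + \frac{27 j^{2}}{-1 - \frac{j}{5}}$ ($W{\left(j \right)} = -2 + 27 \frac{j}{\frac{1}{-5} \left(5 + j\right)} j = -2 + 27 \frac{j}{\left(- \frac{1}{5}\right) \left(5 + j\right)} j = -2 + 27 \frac{j}{-1 - \frac{j}{5}} j = -2 + \frac{27 j}{-1 - \frac{j}{5}} j = -2 + \frac{27 j^{2}}{-1 - \frac{j}{5}}$)
$W{\left(-518 \right)} + 242473 = \frac{10 + 2 \left(-518\right) + 135 \left(-518\right)^{2}}{-5 - -518} + 242473 = \frac{10 - 1036 + 135 \cdot 268324}{-5 + 518} + 242473 = \frac{10 - 1036 + 36223740}{513} + 242473 = \frac{1}{513} \cdot 36222714 + 242473 = \frac{1341582}{19} + 242473 = \frac{5948569}{19}$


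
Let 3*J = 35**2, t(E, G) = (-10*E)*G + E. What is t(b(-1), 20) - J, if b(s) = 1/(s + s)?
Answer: -1853/6 ≈ -308.83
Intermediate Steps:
b(s) = 1/(2*s)
t(E, G) = E - 10*E*G (t(E, G) = -10*E*G + E = E - 10*E*G)
J = 1225/3 (J = (1/3)*35**2 = (1/3)*1225 = 1225/3 ≈ 408.33)
t(b(-1), 20) - J = ((1/2)/(-1))*(1 - 10*20) - 1*1225/3 = ((1/2)*(-1))*(1 - 200) - 1225/3 = -1/2*(-199) - 1225/3 = 199/2 - 1225/3 = -1853/6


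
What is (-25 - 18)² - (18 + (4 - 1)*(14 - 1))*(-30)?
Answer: 3559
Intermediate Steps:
(-25 - 18)² - (18 + (4 - 1)*(14 - 1))*(-30) = (-43)² - (18 + 3*13)*(-30) = 1849 - (18 + 39)*(-30) = 1849 - 57*(-30) = 1849 - 1*(-1710) = 1849 + 1710 = 3559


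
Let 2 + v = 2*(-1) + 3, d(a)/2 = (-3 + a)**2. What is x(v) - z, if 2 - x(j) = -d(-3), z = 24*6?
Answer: -70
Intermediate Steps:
d(a) = 2*(-3 + a)**2
z = 144
v = -1 (v = -2 + (2*(-1) + 3) = -2 + (-2 + 3) = -2 + 1 = -1)
x(j) = 74 (x(j) = 2 - (-1)*2*(-3 - 3)**2 = 2 - (-1)*2*(-6)**2 = 2 - (-1)*2*36 = 2 - (-1)*72 = 2 - 1*(-72) = 2 + 72 = 74)
x(v) - z = 74 - 1*144 = 74 - 144 = -70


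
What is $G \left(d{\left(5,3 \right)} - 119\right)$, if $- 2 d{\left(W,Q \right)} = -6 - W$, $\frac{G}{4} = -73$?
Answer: $33142$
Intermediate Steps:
$G = -292$ ($G = 4 \left(-73\right) = -292$)
$d{\left(W,Q \right)} = 3 + \frac{W}{2}$ ($d{\left(W,Q \right)} = - \frac{-6 - W}{2} = 3 + \frac{W}{2}$)
$G \left(d{\left(5,3 \right)} - 119\right) = - 292 \left(\left(3 + \frac{1}{2} \cdot 5\right) - 119\right) = - 292 \left(\left(3 + \frac{5}{2}\right) - 119\right) = - 292 \left(\frac{11}{2} - 119\right) = \left(-292\right) \left(- \frac{227}{2}\right) = 33142$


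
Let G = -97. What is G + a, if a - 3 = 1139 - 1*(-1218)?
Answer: 2263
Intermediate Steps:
a = 2360 (a = 3 + (1139 - 1*(-1218)) = 3 + (1139 + 1218) = 3 + 2357 = 2360)
G + a = -97 + 2360 = 2263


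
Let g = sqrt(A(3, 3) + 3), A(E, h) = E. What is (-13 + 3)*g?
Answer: -10*sqrt(6) ≈ -24.495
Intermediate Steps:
g = sqrt(6) (g = sqrt(3 + 3) = sqrt(6) ≈ 2.4495)
(-13 + 3)*g = (-13 + 3)*sqrt(6) = -10*sqrt(6)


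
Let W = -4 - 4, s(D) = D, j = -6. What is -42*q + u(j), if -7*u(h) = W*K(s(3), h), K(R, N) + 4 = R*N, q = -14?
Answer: 3940/7 ≈ 562.86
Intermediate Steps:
K(R, N) = -4 + N*R (K(R, N) = -4 + R*N = -4 + N*R)
W = -8
u(h) = -32/7 + 24*h/7 (u(h) = -(-8)*(-4 + h*3)/7 = -(-8)*(-4 + 3*h)/7 = -(32 - 24*h)/7 = -32/7 + 24*h/7)
-42*q + u(j) = -42*(-14) + (-32/7 + (24/7)*(-6)) = 588 + (-32/7 - 144/7) = 588 - 176/7 = 3940/7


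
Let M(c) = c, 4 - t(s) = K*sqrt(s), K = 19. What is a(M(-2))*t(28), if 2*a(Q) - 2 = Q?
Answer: 0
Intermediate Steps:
t(s) = 4 - 19*sqrt(s)
a(Q) = 1 + Q/2
a(M(-2))*t(28) = (1 + (1/2)*(-2))*(4 - 38*sqrt(7)) = (1 - 1)*(4 - 38*sqrt(7)) = 0*(4 - 38*sqrt(7)) = 0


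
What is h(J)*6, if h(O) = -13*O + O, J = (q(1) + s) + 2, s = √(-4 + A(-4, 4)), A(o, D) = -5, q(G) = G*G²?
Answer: -216 - 216*I ≈ -216.0 - 216.0*I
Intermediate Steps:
q(G) = G³
s = 3*I (s = √(-4 - 5) = √(-9) = 3*I ≈ 3.0*I)
J = 3 + 3*I (J = (1³ + 3*I) + 2 = (1 + 3*I) + 2 = 3 + 3*I ≈ 3.0 + 3.0*I)
h(O) = -12*O
h(J)*6 = -12*(3 + 3*I)*6 = (-36 - 36*I)*6 = -216 - 216*I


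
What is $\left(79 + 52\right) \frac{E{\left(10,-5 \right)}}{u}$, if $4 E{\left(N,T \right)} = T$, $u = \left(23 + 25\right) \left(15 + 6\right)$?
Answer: $- \frac{655}{4032} \approx -0.16245$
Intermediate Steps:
$u = 1008$ ($u = 48 \cdot 21 = 1008$)
$E{\left(N,T \right)} = \frac{T}{4}$
$\left(79 + 52\right) \frac{E{\left(10,-5 \right)}}{u} = \left(79 + 52\right) \frac{\frac{1}{4} \left(-5\right)}{1008} = 131 \left(\left(- \frac{5}{4}\right) \frac{1}{1008}\right) = 131 \left(- \frac{5}{4032}\right) = - \frac{655}{4032}$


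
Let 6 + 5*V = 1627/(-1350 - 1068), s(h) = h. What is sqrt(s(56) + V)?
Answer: sqrt(319613658)/2418 ≈ 7.3936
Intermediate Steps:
V = -3227/2418 (V = -6/5 + (1627/(-1350 - 1068))/5 = -6/5 + (1627/(-2418))/5 = -6/5 + (1627*(-1/2418))/5 = -6/5 + (1/5)*(-1627/2418) = -6/5 - 1627/12090 = -3227/2418 ≈ -1.3346)
sqrt(s(56) + V) = sqrt(56 - 3227/2418) = sqrt(132181/2418) = sqrt(319613658)/2418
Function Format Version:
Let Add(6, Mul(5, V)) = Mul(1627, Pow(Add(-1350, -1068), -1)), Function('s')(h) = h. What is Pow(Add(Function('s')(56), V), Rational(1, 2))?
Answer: Mul(Rational(1, 2418), Pow(319613658, Rational(1, 2))) ≈ 7.3936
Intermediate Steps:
V = Rational(-3227, 2418) (V = Add(Rational(-6, 5), Mul(Rational(1, 5), Mul(1627, Pow(Add(-1350, -1068), -1)))) = Add(Rational(-6, 5), Mul(Rational(1, 5), Mul(1627, Pow(-2418, -1)))) = Add(Rational(-6, 5), Mul(Rational(1, 5), Mul(1627, Rational(-1, 2418)))) = Add(Rational(-6, 5), Mul(Rational(1, 5), Rational(-1627, 2418))) = Add(Rational(-6, 5), Rational(-1627, 12090)) = Rational(-3227, 2418) ≈ -1.3346)
Pow(Add(Function('s')(56), V), Rational(1, 2)) = Pow(Add(56, Rational(-3227, 2418)), Rational(1, 2)) = Pow(Rational(132181, 2418), Rational(1, 2)) = Mul(Rational(1, 2418), Pow(319613658, Rational(1, 2)))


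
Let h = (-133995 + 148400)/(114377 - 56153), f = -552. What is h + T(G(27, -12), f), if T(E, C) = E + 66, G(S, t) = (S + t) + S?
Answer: 6302597/58224 ≈ 108.25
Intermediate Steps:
G(S, t) = t + 2*S
T(E, C) = 66 + E
h = 14405/58224 ≈ 0.24741
h + T(G(27, -12), f) = 14405/58224 + (66 + (-12 + 2*27)) = 14405/58224 + (66 + (-12 + 54)) = 14405/58224 + (66 + 42) = 14405/58224 + 108 = 6302597/58224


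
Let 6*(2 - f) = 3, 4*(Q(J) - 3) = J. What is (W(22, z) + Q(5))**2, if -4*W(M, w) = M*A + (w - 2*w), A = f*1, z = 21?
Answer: 25/16 ≈ 1.5625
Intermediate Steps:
Q(J) = 3 + J/4
f = 3/2 (f = 2 - 1/6*3 = 2 - 1/2 = 3/2 ≈ 1.5000)
A = 3/2 (A = (3/2)*1 = 3/2 ≈ 1.5000)
W(M, w) = -3*M/8 + w/4 (W(M, w) = -(M*(3/2) + (w - 2*w))/4 = -(3*M/2 - w)/4 = -(-w + 3*M/2)/4 = -3*M/8 + w/4)
(W(22, z) + Q(5))**2 = ((-3/8*22 + (1/4)*21) + (3 + (1/4)*5))**2 = ((-33/4 + 21/4) + (3 + 5/4))**2 = (-3 + 17/4)**2 = (5/4)**2 = 25/16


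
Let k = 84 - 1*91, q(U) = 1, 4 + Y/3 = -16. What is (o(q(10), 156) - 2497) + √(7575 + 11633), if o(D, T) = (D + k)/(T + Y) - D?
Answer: -39969/16 + 98*√2 ≈ -2359.5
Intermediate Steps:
Y = -60 (Y = -12 + 3*(-16) = -12 - 48 = -60)
k = -7 (k = 84 - 91 = -7)
o(D, T) = -D + (-7 + D)/(-60 + T) (o(D, T) = (D - 7)/(T - 60) - D = (-7 + D)/(-60 + T) - D = -D + (-7 + D)/(-60 + T))
(o(q(10), 156) - 2497) + √(7575 + 11633) = ((-7 + 61*1 - 1*1*156)/(-60 + 156) - 2497) + √(7575 + 11633) = ((-7 + 61 - 156)/96 - 2497) + √19208 = ((1/96)*(-102) - 2497) + 98*√2 = (-17/16 - 2497) + 98*√2 = -39969/16 + 98*√2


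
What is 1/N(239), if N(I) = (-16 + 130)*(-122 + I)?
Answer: 1/13338 ≈ 7.4974e-5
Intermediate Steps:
N(I) = -13908 + 114*I (N(I) = 114*(-122 + I) = -13908 + 114*I)
1/N(239) = 1/(-13908 + 114*239) = 1/(-13908 + 27246) = 1/13338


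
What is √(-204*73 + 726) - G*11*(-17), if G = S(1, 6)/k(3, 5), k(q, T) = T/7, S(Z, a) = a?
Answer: 7854/5 + 3*I*√1574 ≈ 1570.8 + 119.02*I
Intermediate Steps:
k(q, T) = T/7 (k(q, T) = T*(⅐) = T/7)
G = 42/5 (G = 6/(((⅐)*5)) = 6/(5/7) = 6*(7/5) = 42/5 ≈ 8.4000)
√(-204*73 + 726) - G*11*(-17) = √(-204*73 + 726) - (42/5)*11*(-17) = √(-14892 + 726) - 462*(-17)/5 = √(-14166) - 1*(-7854/5) = 3*I*√1574 + 7854/5 = 7854/5 + 3*I*√1574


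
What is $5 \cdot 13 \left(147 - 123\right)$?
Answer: $1560$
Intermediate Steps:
$5 \cdot 13 \left(147 - 123\right) = 65 \cdot 24 = 1560$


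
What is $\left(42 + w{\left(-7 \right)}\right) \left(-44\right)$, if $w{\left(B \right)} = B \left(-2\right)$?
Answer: $-2464$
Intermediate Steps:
$w{\left(B \right)} = - 2 B$
$\left(42 + w{\left(-7 \right)}\right) \left(-44\right) = \left(42 - -14\right) \left(-44\right) = \left(42 + 14\right) \left(-44\right) = 56 \left(-44\right) = -2464$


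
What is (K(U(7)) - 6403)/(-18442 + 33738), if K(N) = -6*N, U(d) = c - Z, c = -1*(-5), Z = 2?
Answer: -6421/15296 ≈ -0.41978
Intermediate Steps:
c = 5
U(d) = 3 (U(d) = 5 - 1*2 = 5 - 2 = 3)
(K(U(7)) - 6403)/(-18442 + 33738) = (-6*3 - 6403)/(-18442 + 33738) = (-18 - 6403)/15296 = -6421*1/15296 = -6421/15296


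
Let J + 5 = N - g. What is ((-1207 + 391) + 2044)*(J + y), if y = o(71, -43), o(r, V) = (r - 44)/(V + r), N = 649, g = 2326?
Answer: -14450183/7 ≈ -2.0643e+6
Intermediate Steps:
o(r, V) = (-44 + r)/(V + r)
y = 27/28 (y = (-44 + 71)/(-43 + 71) = 27/28 ≈ 0.96429)
J = -1682 (J = -5 + (649 - 1*2326) = -5 + (649 - 2326) = -5 - 1677 = -1682)
((-1207 + 391) + 2044)*(J + y) = ((-1207 + 391) + 2044)*(-1682 + 27/28) = (-816 + 2044)*(-47069/28) = 1228*(-47069/28) = -14450183/7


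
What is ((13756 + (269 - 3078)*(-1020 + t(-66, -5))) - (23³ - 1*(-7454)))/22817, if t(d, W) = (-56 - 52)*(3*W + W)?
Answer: -3208125/22817 ≈ -140.60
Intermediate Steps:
t(d, W) = -432*W
((13756 + (269 - 3078)*(-1020 + t(-66, -5))) - (23³ - 1*(-7454)))/22817 = ((13756 + (269 - 3078)*(-1020 - 432*(-5))) - (23³ - 1*(-7454)))/22817 = ((13756 - 2809*(-1020 + 2160)) - (12167 + 7454))*(1/22817) = ((13756 - 2809*1140) - 1*19621)*(1/22817) = ((13756 - 3202260) - 19621)*(1/22817) = (-3188504 - 19621)*(1/22817) = -3208125*1/22817 = -3208125/22817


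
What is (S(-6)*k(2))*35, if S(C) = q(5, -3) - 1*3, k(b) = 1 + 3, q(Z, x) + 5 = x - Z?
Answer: -2240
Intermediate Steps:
q(Z, x) = -5 + x - Z (q(Z, x) = -5 + (x - Z) = -5 + x - Z)
k(b) = 4
S(C) = -16 (S(C) = (-5 - 3 - 1*5) - 1*3 = (-5 - 3 - 5) - 3 = -13 - 3 = -16)
(S(-6)*k(2))*35 = -16*4*35 = -64*35 = -2240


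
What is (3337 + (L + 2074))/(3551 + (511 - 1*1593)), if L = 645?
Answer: 6056/2469 ≈ 2.4528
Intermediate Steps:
(3337 + (L + 2074))/(3551 + (511 - 1*1593)) = (3337 + (645 + 2074))/(3551 + (511 - 1*1593)) = (3337 + 2719)/(3551 + (511 - 1593)) = 6056/(3551 - 1082) = 6056/2469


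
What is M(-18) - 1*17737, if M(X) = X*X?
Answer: -17413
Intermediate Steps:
M(X) = X²
M(-18) - 1*17737 = (-18)² - 1*17737 = 324 - 17737 = -17413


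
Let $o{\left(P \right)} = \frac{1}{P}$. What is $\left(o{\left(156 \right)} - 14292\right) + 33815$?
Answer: $\frac{3045589}{156} \approx 19523.0$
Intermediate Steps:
$\left(o{\left(156 \right)} - 14292\right) + 33815 = \left(\frac{1}{156} - 14292\right) + 33815 = - \frac{2229551}{156} + 33815 = \frac{3045589}{156}$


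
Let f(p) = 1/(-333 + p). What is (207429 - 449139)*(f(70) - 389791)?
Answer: 24778908868140/263 ≈ 9.4216e+10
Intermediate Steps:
(207429 - 449139)*(f(70) - 389791) = (207429 - 449139)*(1/(-333 + 70) - 389791) = -241710*(1/(-263) - 389791) = -241710*(-1/263 - 389791) = -241710*(-102515034/263) = 24778908868140/263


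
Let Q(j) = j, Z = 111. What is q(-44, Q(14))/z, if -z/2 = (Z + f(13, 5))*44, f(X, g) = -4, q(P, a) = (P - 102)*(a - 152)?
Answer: -5037/2354 ≈ -2.1398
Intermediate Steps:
q(P, a) = (-152 + a)*(-102 + P) (q(P, a) = (-102 + P)*(-152 + a) = (-152 + a)*(-102 + P))
z = -9416 (z = -2*(111 - 4)*44 = -214*44 = -2*4708 = -9416)
q(-44, Q(14))/z = (15504 - 152*(-44) - 102*14 - 44*14)/(-9416) = (15504 + 6688 - 1428 - 616)*(-1/9416) = 20148*(-1/9416) = -5037/2354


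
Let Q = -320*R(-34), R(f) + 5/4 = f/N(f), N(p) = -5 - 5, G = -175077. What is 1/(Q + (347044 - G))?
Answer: 1/521433 ≈ 1.9178e-6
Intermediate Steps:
N(p) = -10
R(f) = -5/4 - f/10 (R(f) = -5/4 + f/(-10) = -5/4 + f*(-⅒) = -5/4 - f/10)
Q = -688 (Q = -320*(-5/4 - ⅒*(-34)) = -320*(-5/4 + 17/5) = -320*43/20 = -688)
1/(Q + (347044 - G)) = 1/(-688 + (347044 - 1*(-175077))) = 1/(-688 + (347044 + 175077)) = 1/(-688 + 522121) = 1/521433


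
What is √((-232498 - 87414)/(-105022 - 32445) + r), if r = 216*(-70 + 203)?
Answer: 4*√33932628251731/137467 ≈ 169.50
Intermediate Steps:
r = 28728 (r = 216*133 = 28728)
√((-232498 - 87414)/(-105022 - 32445) + r) = √((-232498 - 87414)/(-105022 - 32445) + 28728) = √(-319912/(-137467) + 28728) = √(-319912*(-1/137467) + 28728) = √(319912/137467 + 28728) = √(3949471888/137467) = 4*√33932628251731/137467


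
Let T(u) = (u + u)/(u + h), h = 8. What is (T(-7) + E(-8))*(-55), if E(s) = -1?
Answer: 825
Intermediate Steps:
T(u) = 2*u/(8 + u) (T(u) = (u + u)/(u + 8) = (2*u)/(8 + u) = 2*u/(8 + u))
(T(-7) + E(-8))*(-55) = (2*(-7)/(8 - 7) - 1)*(-55) = (2*(-7)/1 - 1)*(-55) = (2*(-7)*1 - 1)*(-55) = (-14 - 1)*(-55) = -15*(-55) = 825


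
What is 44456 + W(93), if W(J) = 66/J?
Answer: 1378158/31 ≈ 44457.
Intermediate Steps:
44456 + W(93) = 44456 + 66/93 = 44456 + 66*(1/93) = 44456 + 22/31 = 1378158/31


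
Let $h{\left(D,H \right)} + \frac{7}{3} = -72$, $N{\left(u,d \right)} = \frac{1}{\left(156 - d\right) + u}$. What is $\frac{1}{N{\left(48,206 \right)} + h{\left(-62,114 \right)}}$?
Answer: $- \frac{6}{449} \approx -0.013363$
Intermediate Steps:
$N{\left(u,d \right)} = \frac{1}{156 + u - d}$
$h{\left(D,H \right)} = - \frac{223}{3}$ ($h{\left(D,H \right)} = - \frac{7}{3} - 72 = - \frac{223}{3}$)
$\frac{1}{N{\left(48,206 \right)} + h{\left(-62,114 \right)}} = \frac{1}{\frac{1}{156 + 48 - 206} - \frac{223}{3}} = \frac{1}{\frac{1}{-2} - \frac{223}{3}} = \frac{1}{- \frac{1}{2} - \frac{223}{3}} = \frac{1}{- \frac{449}{6}} = - \frac{6}{449}$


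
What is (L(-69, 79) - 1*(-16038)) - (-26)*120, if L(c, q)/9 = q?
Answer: 19869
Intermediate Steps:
L(c, q) = 9*q
(L(-69, 79) - 1*(-16038)) - (-26)*120 = (9*79 - 1*(-16038)) - (-26)*120 = (711 + 16038) - 1*(-3120) = 16749 + 3120 = 19869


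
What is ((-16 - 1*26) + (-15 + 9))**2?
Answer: 2304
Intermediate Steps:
((-16 - 1*26) + (-15 + 9))**2 = ((-16 - 26) - 6)**2 = (-42 - 6)**2 = (-48)**2 = 2304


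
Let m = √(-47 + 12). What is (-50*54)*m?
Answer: -2700*I*√35 ≈ -15973.0*I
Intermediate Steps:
m = I*√35 (m = √(-35) = I*√35 ≈ 5.9161*I)
(-50*54)*m = (-50*54)*(I*√35) = -2700*I*√35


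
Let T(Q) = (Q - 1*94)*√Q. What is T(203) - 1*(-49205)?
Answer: 49205 + 109*√203 ≈ 50758.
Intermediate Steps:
T(Q) = √Q*(-94 + Q) (T(Q) = (Q - 94)*√Q = (-94 + Q)*√Q = √Q*(-94 + Q))
T(203) - 1*(-49205) = √203*(-94 + 203) - 1*(-49205) = √203*109 + 49205 = 109*√203 + 49205 = 49205 + 109*√203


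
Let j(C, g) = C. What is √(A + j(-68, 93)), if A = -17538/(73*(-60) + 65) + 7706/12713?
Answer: 2*I*√47643452994789805/54856595 ≈ 7.958*I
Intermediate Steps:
A = 256211984/54856595 (A = -17538/(-4380 + 65) + 7706*(1/12713) = -17538/(-4315) + 7706/12713 = -17538*(-1/4315) + 7706/12713 = 17538/4315 + 7706/12713 = 256211984/54856595 ≈ 4.6706)
√(A + j(-68, 93)) = √(256211984/54856595 - 68) = √(-3474036476/54856595) = 2*I*√47643452994789805/54856595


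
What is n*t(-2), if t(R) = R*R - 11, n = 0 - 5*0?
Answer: 0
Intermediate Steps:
n = 0 (n = 0 + 0 = 0)
t(R) = -11 + R² (t(R) = R² - 11 = -11 + R²)
n*t(-2) = 0*(-11 + (-2)²) = 0*(-11 + 4) = 0*(-7) = 0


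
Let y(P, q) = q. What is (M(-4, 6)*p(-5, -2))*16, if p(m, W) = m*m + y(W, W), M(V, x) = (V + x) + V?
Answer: -736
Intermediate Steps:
M(V, x) = x + 2*V
p(m, W) = W + m² (p(m, W) = m*m + W = m² + W = W + m²)
(M(-4, 6)*p(-5, -2))*16 = ((6 + 2*(-4))*(-2 + (-5)²))*16 = ((6 - 8)*(-2 + 25))*16 = -2*23*16 = -46*16 = -736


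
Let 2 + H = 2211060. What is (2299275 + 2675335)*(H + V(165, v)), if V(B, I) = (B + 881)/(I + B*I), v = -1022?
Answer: 466507000130137425/42413 ≈ 1.0999e+13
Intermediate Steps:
H = 2211058 (H = -2 + 2211060 = 2211058)
V(B, I) = (881 + B)/(I + B*I)
(2299275 + 2675335)*(H + V(165, v)) = (2299275 + 2675335)*(2211058 + (881 + 165)/((-1022)*(1 + 165))) = 4974610*(2211058 - 1/1022*1046/166) = 4974610*(2211058 - 1/1022*1/166*1046) = 4974610*(2211058 - 523/84826) = 4974610*(187555205385/84826) = 466507000130137425/42413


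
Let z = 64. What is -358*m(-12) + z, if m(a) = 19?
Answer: -6738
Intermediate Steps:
-358*m(-12) + z = -358*19 + 64 = -6802 + 64 = -6738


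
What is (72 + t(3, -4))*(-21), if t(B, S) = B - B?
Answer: -1512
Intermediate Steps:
t(B, S) = 0
(72 + t(3, -4))*(-21) = (72 + 0)*(-21) = 72*(-21) = -1512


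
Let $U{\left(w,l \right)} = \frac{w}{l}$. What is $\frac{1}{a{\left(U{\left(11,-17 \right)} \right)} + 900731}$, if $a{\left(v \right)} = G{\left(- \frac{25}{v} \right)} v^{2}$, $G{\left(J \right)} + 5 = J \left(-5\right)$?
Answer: $\frac{289}{260287279} \approx 1.1103 \cdot 10^{-6}$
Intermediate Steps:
$G{\left(J \right)} = -5 - 5 J$ ($G{\left(J \right)} = -5 + J \left(-5\right) = -5 - 5 J$)
$a{\left(v \right)} = v^{2} \left(-5 + \frac{125}{v}\right)$ ($a{\left(v \right)} = \left(-5 - 5 \left(- \frac{25}{v}\right)\right) v^{2} = \left(-5 + \frac{125}{v}\right) v^{2} = v^{2} \left(-5 + \frac{125}{v}\right)$)
$\frac{1}{a{\left(U{\left(11,-17 \right)} \right)} + 900731} = \frac{1}{5 \frac{11}{-17} \left(25 - \frac{11}{-17}\right) + 900731} = \frac{1}{5 \cdot 11 \left(- \frac{1}{17}\right) \left(25 - 11 \left(- \frac{1}{17}\right)\right) + 900731} = \frac{1}{5 \left(- \frac{11}{17}\right) \left(25 - - \frac{11}{17}\right) + 900731} = \frac{1}{5 \left(- \frac{11}{17}\right) \left(25 + \frac{11}{17}\right) + 900731} = \frac{1}{5 \left(- \frac{11}{17}\right) \frac{436}{17} + 900731} = \frac{1}{- \frac{23980}{289} + 900731} = \frac{1}{\frac{260287279}{289}} = \frac{289}{260287279}$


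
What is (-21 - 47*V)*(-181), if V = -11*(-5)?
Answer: 471686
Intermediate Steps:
V = 55
(-21 - 47*V)*(-181) = (-21 - 47*55)*(-181) = (-21 - 2585)*(-181) = -2606*(-181) = 471686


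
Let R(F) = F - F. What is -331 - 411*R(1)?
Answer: -331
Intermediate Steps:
R(F) = 0
-331 - 411*R(1) = -331 - 411*0 = -331 + 0 = -331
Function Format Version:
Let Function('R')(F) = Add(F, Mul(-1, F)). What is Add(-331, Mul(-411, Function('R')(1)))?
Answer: -331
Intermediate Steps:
Function('R')(F) = 0
Add(-331, Mul(-411, Function('R')(1))) = Add(-331, Mul(-411, 0)) = Add(-331, 0) = -331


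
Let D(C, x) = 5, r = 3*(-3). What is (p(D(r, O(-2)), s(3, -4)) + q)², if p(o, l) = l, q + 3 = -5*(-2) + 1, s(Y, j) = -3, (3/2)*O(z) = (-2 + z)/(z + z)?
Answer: 25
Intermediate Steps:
r = -9
O(z) = (-2 + z)/(3*z) (O(z) = 2*((-2 + z)/(z + z))/3 = 2*((-2 + z)/((2*z)))/3 = 2*((-2 + z)*(1/(2*z)))/3 = 2*((-2 + z)/(2*z))/3 = (-2 + z)/(3*z))
q = 8 (q = -3 + (-5*(-2) + 1) = -3 + (10 + 1) = -3 + 11 = 8)
(p(D(r, O(-2)), s(3, -4)) + q)² = (-3 + 8)² = 5² = 25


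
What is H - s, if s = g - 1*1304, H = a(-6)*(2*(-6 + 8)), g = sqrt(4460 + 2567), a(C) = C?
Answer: 1280 - sqrt(7027) ≈ 1196.2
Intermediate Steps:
g = sqrt(7027) ≈ 83.827
H = -24 (H = -12*(-6 + 8) = -12*2 = -6*4 = -24)
s = -1304 + sqrt(7027) (s = sqrt(7027) - 1*1304 = sqrt(7027) - 1304 = -1304 + sqrt(7027) ≈ -1220.2)
H - s = -24 - (-1304 + sqrt(7027)) = -24 + (1304 - sqrt(7027)) = 1280 - sqrt(7027)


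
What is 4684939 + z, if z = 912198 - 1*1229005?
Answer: 4368132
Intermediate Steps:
z = -316807 (z = 912198 - 1229005 = -316807)
4684939 + z = 4684939 - 316807 = 4368132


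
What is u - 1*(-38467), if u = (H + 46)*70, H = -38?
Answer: 39027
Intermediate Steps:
u = 560 (u = (-38 + 46)*70 = 8*70 = 560)
u - 1*(-38467) = 560 - 1*(-38467) = 560 + 38467 = 39027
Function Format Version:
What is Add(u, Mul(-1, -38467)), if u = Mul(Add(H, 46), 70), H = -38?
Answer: 39027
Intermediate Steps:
u = 560 (u = Mul(Add(-38, 46), 70) = Mul(8, 70) = 560)
Add(u, Mul(-1, -38467)) = Add(560, Mul(-1, -38467)) = Add(560, 38467) = 39027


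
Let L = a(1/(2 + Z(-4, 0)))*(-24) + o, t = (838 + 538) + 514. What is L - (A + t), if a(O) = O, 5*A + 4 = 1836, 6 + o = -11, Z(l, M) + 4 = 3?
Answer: -11487/5 ≈ -2297.4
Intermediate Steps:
t = 1890 (t = 1376 + 514 = 1890)
Z(l, M) = -1 (Z(l, M) = -4 + 3 = -1)
o = -17 (o = -6 - 11 = -17)
A = 1832/5 (A = -⅘ + (⅕)*1836 = -⅘ + 1836/5 = 1832/5 ≈ 366.40)
L = -41 (L = -24/(2 - 1) - 17 = -24/1 - 17 = 1*(-24) - 17 = -24 - 17 = -41)
L - (A + t) = -41 - (1832/5 + 1890) = -41 - 1*11282/5 = -41 - 11282/5 = -11487/5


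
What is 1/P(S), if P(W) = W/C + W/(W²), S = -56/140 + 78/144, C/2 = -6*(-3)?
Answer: 73440/518689 ≈ 0.14159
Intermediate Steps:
C = 36 (C = 2*(-6*(-3)) = 2*18 = 36)
S = 17/120 (S = -56*1/140 + 78*(1/144) = -⅖ + 13/24 = 17/120 ≈ 0.14167)
P(W) = 1/W + W/36 (P(W) = W/36 + W/(W²) = W*(1/36) + W/W² = W/36 + 1/W = 1/W + W/36)
1/P(S) = 1/(1/(17/120) + (1/36)*(17/120)) = 1/(120/17 + 17/4320) = 1/(518689/73440) = 73440/518689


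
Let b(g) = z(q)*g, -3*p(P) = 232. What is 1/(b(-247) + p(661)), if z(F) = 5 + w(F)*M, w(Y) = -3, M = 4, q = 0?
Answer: 3/4955 ≈ 0.00060545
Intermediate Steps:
p(P) = -232/3 (p(P) = -⅓*232 = -232/3)
z(F) = -7 (z(F) = 5 - 3*4 = 5 - 12 = -7)
b(g) = -7*g
1/(b(-247) + p(661)) = 1/(-7*(-247) - 232/3) = 1/(1729 - 232/3) = 1/(4955/3) = 3/4955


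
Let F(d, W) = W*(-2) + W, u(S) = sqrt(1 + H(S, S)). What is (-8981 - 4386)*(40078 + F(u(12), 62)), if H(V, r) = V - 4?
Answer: -534893872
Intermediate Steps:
H(V, r) = -4 + V
u(S) = sqrt(-3 + S) (u(S) = sqrt(1 + (-4 + S)) = sqrt(-3 + S))
F(d, W) = -W (F(d, W) = -2*W + W = -W)
(-8981 - 4386)*(40078 + F(u(12), 62)) = (-8981 - 4386)*(40078 - 1*62) = -13367*(40078 - 62) = -13367*40016 = -534893872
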